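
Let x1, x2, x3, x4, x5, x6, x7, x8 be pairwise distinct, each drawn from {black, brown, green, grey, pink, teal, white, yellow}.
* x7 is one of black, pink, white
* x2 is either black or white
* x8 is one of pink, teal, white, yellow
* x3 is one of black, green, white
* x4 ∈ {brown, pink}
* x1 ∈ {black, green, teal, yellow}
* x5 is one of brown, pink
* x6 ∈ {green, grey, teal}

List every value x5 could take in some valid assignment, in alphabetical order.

The 8 variables draw from only 8 values {black, brown, green, grey, pink, teal, white, yellow}, so each is used; only x6 can be grey, hence x6 = grey.
x4 and x5 between them cover only {brown, pink} — a naked pair. Remove those values from x7, x8.
The 2 variables x2 and x7 are confined to {black, white}, which locks those values in; drop them from x1, x3, x8.
That leaves x3 = green. Eliminate green elsewhere: x1.
No further eliminations apply; x5 can still be any of brown, pink.

brown, pink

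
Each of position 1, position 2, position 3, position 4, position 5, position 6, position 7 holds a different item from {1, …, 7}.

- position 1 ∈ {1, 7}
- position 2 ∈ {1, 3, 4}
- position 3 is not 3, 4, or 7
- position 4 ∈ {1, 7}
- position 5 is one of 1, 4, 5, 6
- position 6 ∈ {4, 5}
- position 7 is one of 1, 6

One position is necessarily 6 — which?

position 7

The 7 variables draw from only 7 values {1, 2, 3, 4, 5, 6, 7}, so each is used; only position 3 can be 2, hence position 3 = 2.
Among the 6 still-open variables, 3 fits only position 2 (and all 6 values in {1, 3, 4, 5, 6, 7} must be used), so position 2 = 3.
The 2 variables position 1 and position 4 are confined to {1, 7}, which locks those values in; drop them from position 5, position 7.
So 6 goes to position 7.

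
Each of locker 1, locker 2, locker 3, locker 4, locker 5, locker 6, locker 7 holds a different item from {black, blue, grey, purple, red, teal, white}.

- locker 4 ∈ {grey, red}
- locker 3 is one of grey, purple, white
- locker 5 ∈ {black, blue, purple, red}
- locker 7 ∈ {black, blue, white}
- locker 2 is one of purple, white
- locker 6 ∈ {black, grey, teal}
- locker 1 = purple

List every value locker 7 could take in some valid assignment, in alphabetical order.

locker 1's domain is down to {purple}, so locker 1 = purple. Remove purple from locker 2, locker 3, locker 5.
locker 2's domain is down to {white}, so locker 2 = white. Eliminate white elsewhere: locker 3, locker 7.
locker 3 has just one choice, so locker 3 = grey. Eliminate grey elsewhere: locker 4, locker 6.
locker 4 must be red (only option left). Strike red from locker 5.
The 3 still-open variables together cover exactly {black, blue, teal} — 3 values for 3 variables — and teal appears only in locker 6's list, so locker 6 = teal.
No further eliminations apply; locker 7 can still be any of black, blue.

black, blue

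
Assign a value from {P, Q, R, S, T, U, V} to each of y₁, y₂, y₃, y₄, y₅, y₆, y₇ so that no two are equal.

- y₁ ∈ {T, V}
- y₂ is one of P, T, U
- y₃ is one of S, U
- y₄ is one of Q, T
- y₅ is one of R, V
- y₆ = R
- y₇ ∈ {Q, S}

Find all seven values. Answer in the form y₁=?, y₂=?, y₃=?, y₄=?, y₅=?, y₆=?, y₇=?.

y₆ must be R (only option left). Remove R from y₅.
y₅ must be V (only option left). Eliminate V elsewhere: y₁.
y₁'s domain is down to {T}, so y₁ = T. Remove T from y₂, y₄.
y₄ has just one choice, so y₄ = Q. So y₇ can't be Q.
y₇ has just one choice, so y₇ = S. So y₃ can't be S.
That leaves y₃ = U. Eliminate U elsewhere: y₂.
y₂ has just one choice, so y₂ = P.

y₁=T, y₂=P, y₃=U, y₄=Q, y₅=V, y₆=R, y₇=S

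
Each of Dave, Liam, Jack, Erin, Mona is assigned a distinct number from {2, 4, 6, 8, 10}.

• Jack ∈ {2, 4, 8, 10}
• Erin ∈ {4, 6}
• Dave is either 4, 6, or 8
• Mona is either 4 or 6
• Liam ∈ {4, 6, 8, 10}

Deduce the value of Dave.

8

The 5 variables draw from only 5 values {2, 4, 6, 8, 10}, so each is used; only Jack can be 2, hence Jack = 2.
The 4 still-open variables draw from only 4 values {4, 6, 8, 10}, so each is used; only Liam can be 10, hence Liam = 10.
The 3 still-open variables draw from only 3 values {4, 6, 8}, so each is used; only Dave can be 8, hence Dave = 8.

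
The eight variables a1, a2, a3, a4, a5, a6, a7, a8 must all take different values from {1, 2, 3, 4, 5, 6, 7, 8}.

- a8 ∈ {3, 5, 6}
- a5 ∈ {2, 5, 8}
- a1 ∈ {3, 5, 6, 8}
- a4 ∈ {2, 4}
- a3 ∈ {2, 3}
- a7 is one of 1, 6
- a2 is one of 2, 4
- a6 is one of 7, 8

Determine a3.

3

The 8 variables together cover exactly {1, 2, 3, 4, 5, 6, 7, 8} — 8 values for 8 variables — and 1 appears only in a7's list, so a7 = 1.
Among the 7 still-open variables, 7 fits only a6 (and all 7 values in {2, 3, 4, 5, 6, 7, 8} must be used), so a6 = 7.
a2 and a4 share exactly the 2 values {2, 4}; by pigeonhole those values go to them, so strike 2, 4 from a3, a5.
So a3 = 3.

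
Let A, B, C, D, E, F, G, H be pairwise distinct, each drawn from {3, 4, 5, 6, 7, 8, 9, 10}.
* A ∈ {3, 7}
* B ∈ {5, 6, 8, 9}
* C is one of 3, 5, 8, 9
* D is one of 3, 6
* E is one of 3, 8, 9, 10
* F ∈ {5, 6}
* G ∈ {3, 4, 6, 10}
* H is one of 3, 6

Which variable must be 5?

F

The 8 variables draw from only 8 values {3, 4, 5, 6, 7, 8, 9, 10}, so each is used; only G can be 4, hence G = 4.
The 7 still-open variables together cover exactly {3, 5, 6, 7, 8, 9, 10} — 7 values for 7 variables — and 7 appears only in A's list, so A = 7.
Among the 6 still-open variables, 10 fits only E (and all 6 values in {3, 5, 6, 8, 9, 10} must be used), so E = 10.
The 2 variables D and H are confined to {3, 6}, which locks those values in; drop them from B, C, F.
So 5 goes to F.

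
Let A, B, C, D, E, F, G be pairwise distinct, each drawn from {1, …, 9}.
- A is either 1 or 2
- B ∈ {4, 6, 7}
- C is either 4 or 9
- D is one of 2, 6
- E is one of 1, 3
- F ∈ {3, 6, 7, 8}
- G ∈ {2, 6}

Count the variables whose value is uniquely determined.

2

D and G between them cover only {2, 6} — a naked pair. Remove those values from A, B, F.
A's domain is down to {1}, so A = 1. Strike 1 from E.
E must be 3 (only option left). So F can't be 3.
Determined: A=1, E=3. The other variables each still have more than one consistent value. That makes 2.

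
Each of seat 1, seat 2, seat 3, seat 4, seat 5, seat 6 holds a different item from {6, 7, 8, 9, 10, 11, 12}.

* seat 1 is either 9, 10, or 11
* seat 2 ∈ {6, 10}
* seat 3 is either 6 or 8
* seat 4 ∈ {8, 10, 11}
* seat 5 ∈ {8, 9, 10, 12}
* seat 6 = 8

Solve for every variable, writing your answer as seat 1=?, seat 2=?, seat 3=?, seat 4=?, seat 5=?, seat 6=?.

seat 1=9, seat 2=10, seat 3=6, seat 4=11, seat 5=12, seat 6=8

seat 6's domain is down to {8}, so seat 6 = 8. So seat 3, seat 4, seat 5 can't be 8.
seat 3 has just one choice, so seat 3 = 6. Remove 6 from seat 2.
seat 2 has just one choice, so seat 2 = 10. Remove 10 from seat 1, seat 4, seat 5.
That leaves seat 4 = 11. Strike 11 from seat 1.
seat 1's domain is down to {9}, so seat 1 = 9. Strike 9 from seat 5.
That leaves seat 5 = 12.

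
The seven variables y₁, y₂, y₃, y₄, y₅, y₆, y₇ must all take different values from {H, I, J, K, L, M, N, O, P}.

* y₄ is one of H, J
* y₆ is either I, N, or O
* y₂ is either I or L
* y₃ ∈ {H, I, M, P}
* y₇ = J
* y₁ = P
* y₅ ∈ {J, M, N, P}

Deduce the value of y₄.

y₁'s domain is down to {P}, so y₁ = P. Strike P from y₃, y₅.
That leaves y₇ = J. Eliminate J elsewhere: y₄, y₅.
So y₄ = H.

H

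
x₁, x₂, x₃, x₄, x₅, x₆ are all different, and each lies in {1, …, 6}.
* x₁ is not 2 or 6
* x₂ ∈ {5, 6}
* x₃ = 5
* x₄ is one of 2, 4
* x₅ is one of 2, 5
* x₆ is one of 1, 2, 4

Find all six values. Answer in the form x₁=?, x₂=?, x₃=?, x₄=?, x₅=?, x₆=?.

x₃ must be 5 (only option left). Remove 5 from x₁, x₂, x₅.
x₅'s domain is down to {2}, so x₅ = 2. Strike 2 from x₄, x₆.
That leaves x₂ = 6.
x₄ has just one choice, so x₄ = 4. So x₁, x₆ can't be 4.
x₆'s domain is down to {1}, so x₆ = 1. So x₁ can't be 1.
That leaves x₁ = 3.

x₁=3, x₂=6, x₃=5, x₄=4, x₅=2, x₆=1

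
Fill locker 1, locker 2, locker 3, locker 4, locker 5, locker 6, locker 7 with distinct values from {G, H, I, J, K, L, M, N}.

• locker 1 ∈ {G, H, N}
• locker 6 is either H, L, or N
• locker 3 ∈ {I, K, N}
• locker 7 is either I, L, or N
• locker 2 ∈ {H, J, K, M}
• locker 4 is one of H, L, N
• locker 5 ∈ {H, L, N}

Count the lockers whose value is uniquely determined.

3

The 3 variables locker 4, locker 5, locker 6 are confined to {H, L, N}, which locks those values in; drop them from locker 1, locker 2, locker 3, locker 7.
locker 1's domain is down to {G}, so locker 1 = G.
locker 7 must be I (only option left). Eliminate I elsewhere: locker 3.
locker 3's domain is down to {K}, so locker 3 = K. Eliminate K elsewhere: locker 2.
Determined: locker 1=G, locker 3=K, locker 7=I. The other lockers each still have more than one consistent value. That makes 3.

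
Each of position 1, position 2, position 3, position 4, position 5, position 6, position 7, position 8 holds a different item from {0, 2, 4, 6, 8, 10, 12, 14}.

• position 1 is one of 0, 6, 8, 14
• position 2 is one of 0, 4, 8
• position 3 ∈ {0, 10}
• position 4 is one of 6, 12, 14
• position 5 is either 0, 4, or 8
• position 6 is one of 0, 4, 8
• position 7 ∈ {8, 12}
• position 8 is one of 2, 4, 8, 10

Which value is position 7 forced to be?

12

Among the 8 variables, 2 fits only position 8 (and all 8 values in {0, 2, 4, 6, 8, 10, 12, 14} must be used), so position 8 = 2.
The 7 still-open variables together cover exactly {0, 4, 6, 8, 10, 12, 14} — 7 values for 7 variables — and 10 appears only in position 3's list, so position 3 = 10.
The 3 variables position 2, position 5, position 6 are confined to {0, 4, 8}, which locks those values in; drop them from position 1, position 7.
So position 7 = 12.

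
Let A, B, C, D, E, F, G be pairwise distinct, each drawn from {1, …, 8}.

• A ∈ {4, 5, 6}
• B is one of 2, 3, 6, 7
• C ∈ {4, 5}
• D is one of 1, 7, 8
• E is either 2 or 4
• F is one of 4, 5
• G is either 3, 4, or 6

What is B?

7

C and F share exactly the 2 values {4, 5}; by pigeonhole those values go to them, so strike 4, 5 from A, E, G.
A's domain is down to {6}, so A = 6. Remove 6 from B, G.
E has just one choice, so E = 2. So B can't be 2.
G must be 3 (only option left). Eliminate 3 elsewhere: B.
So B = 7.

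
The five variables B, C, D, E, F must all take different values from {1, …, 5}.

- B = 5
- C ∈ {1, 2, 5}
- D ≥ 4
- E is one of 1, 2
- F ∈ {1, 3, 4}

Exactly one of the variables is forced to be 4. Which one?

B has just one choice, so B = 5. Remove 5 from C, D.
So 4 goes to D.

D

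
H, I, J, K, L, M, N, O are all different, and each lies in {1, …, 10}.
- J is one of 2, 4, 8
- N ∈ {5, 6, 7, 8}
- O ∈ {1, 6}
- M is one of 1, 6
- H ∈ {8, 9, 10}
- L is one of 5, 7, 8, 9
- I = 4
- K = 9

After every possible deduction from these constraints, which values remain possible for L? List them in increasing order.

I has just one choice, so I = 4. Eliminate 4 elsewhere: J.
K has just one choice, so K = 9. Strike 9 from H, L.
The 2 variables M and O are confined to {1, 6}, which locks those values in; drop them from N.
No further eliminations apply; L can still be any of 5, 7, 8.

5, 7, 8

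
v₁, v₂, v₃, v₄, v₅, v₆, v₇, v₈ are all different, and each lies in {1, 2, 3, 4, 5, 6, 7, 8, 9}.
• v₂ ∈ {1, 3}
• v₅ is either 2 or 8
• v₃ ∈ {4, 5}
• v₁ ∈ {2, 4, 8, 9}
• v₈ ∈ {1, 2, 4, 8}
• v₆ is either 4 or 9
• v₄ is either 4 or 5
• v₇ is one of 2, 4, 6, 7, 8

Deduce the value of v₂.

3

v₃ and v₄ share exactly the 2 values {4, 5}; by pigeonhole those values go to them, so strike 4, 5 from v₁, v₆, v₇, v₈.
v₆ has just one choice, so v₆ = 9. Strike 9 from v₁.
The 2 variables v₁ and v₅ are confined to {2, 8}, which locks those values in; drop them from v₇, v₈.
v₈ has just one choice, so v₈ = 1. Remove 1 from v₂.
So v₂ = 3.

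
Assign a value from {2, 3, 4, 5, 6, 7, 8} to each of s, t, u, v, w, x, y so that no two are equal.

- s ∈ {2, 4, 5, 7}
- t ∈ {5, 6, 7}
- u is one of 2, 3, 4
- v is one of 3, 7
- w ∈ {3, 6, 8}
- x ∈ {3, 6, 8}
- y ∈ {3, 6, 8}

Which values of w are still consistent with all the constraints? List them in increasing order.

w, x, y share exactly the 3 values {3, 6, 8}; by pigeonhole those values go to them, so strike 3, 6, 8 from t, u, v.
v's domain is down to {7}, so v = 7. Remove 7 from s, t.
t must be 5 (only option left). Eliminate 5 elsewhere: s.
No further eliminations apply; w can still be any of 3, 6, 8.

3, 6, 8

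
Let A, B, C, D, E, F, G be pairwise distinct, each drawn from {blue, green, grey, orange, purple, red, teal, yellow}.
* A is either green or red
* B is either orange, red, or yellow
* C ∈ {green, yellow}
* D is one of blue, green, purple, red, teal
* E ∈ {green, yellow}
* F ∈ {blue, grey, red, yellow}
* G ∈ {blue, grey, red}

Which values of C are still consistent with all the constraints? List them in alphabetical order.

C and E share exactly the 2 values {green, yellow}; by pigeonhole those values go to them, so strike green, yellow from A, B, D, F.
A has just one choice, so A = red. Remove red from B, D, F, G.
B has just one choice, so B = orange.
F and G between them cover only {blue, grey} — a naked pair. Remove those values from D.
No further eliminations apply; C can still be any of green, yellow.

green, yellow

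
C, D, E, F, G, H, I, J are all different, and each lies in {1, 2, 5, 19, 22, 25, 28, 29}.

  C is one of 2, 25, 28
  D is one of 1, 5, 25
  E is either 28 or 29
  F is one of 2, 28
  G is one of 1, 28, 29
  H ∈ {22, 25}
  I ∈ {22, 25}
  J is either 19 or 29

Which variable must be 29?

The 8 variables together cover exactly {1, 2, 5, 19, 22, 25, 28, 29} — 8 values for 8 variables — and 5 appears only in D's list, so D = 5.
The 7 still-open variables draw from only 7 values {1, 2, 19, 22, 25, 28, 29}, so each is used; only G can be 1, hence G = 1.
Among the 6 still-open variables, 19 fits only J (and all 6 values in {2, 19, 22, 25, 28, 29} must be used), so J = 19.
The 5 still-open variables draw from only 5 values {2, 22, 25, 28, 29}, so each is used; only E can be 29, hence E = 29.

E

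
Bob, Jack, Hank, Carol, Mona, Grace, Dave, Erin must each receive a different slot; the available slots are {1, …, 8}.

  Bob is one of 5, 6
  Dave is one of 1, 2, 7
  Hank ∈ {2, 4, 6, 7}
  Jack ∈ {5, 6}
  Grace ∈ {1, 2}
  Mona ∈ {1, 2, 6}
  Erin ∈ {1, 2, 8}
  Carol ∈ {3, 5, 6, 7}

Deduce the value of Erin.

The 8 variables together cover exactly {1, 2, 3, 4, 5, 6, 7, 8} — 8 values for 8 variables — and 3 appears only in Carol's list, so Carol = 3.
Among the 7 still-open variables, 4 fits only Hank (and all 7 values in {1, 2, 4, 5, 6, 7, 8} must be used), so Hank = 4.
Among the 6 still-open variables, 7 fits only Dave (and all 6 values in {1, 2, 5, 6, 7, 8} must be used), so Dave = 7.
The 5 still-open variables draw from only 5 values {1, 2, 5, 6, 8}, so each is used; only Erin can be 8, hence Erin = 8.

8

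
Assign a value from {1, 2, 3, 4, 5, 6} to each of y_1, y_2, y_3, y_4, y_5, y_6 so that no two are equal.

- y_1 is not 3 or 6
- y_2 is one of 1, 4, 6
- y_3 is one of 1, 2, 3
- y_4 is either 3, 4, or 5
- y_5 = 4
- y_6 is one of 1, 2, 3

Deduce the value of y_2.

6

y_5 has just one choice, so y_5 = 4. So y_1, y_2, y_4 can't be 4.
The 5 still-open variables draw from only 5 values {1, 2, 3, 5, 6}, so each is used; only y_2 can be 6, hence y_2 = 6.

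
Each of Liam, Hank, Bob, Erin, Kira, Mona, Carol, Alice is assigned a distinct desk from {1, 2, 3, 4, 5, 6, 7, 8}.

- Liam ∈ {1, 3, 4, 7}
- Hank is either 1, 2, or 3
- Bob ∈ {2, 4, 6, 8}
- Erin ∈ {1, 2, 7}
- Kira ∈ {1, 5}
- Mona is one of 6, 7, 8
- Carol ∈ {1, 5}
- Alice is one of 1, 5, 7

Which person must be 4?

Liam

Kira and Carol share exactly the 2 values {1, 5}; by pigeonhole those values go to them, so strike 1, 5 from Liam, Hank, Erin, Alice.
That leaves Alice = 7. So Liam, Erin, Mona can't be 7.
Erin's domain is down to {2}, so Erin = 2. Remove 2 from Hank, Bob.
That leaves Hank = 3. So Liam can't be 3.
So 4 goes to Liam.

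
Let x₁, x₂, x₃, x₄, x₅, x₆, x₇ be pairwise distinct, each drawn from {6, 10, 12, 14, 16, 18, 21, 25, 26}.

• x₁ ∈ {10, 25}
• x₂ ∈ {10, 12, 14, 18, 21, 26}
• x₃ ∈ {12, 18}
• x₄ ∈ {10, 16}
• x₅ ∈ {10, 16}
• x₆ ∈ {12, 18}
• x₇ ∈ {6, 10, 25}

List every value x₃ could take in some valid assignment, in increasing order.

12, 18

x₃ and x₆ share exactly the 2 values {12, 18}; by pigeonhole those values go to them, so strike 12, 18 from x₂.
x₄ and x₅ between them cover only {10, 16} — a naked pair. Remove those values from x₁, x₂, x₇.
That leaves x₁ = 25. Strike 25 from x₇.
That leaves x₇ = 6.
No further eliminations apply; x₃ can still be any of 12, 18.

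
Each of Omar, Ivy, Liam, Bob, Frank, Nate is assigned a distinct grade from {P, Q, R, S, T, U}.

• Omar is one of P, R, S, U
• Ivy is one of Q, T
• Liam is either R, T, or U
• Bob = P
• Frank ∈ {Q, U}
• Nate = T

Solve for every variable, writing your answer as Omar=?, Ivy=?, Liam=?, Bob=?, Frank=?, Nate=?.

Omar=S, Ivy=Q, Liam=R, Bob=P, Frank=U, Nate=T

Bob has just one choice, so Bob = P. Eliminate P elsewhere: Omar.
Nate must be T (only option left). Strike T from Ivy, Liam.
That leaves Ivy = Q. Remove Q from Frank.
Frank must be U (only option left). Remove U from Omar, Liam.
Liam must be R (only option left). Remove R from Omar.
Omar has just one choice, so Omar = S.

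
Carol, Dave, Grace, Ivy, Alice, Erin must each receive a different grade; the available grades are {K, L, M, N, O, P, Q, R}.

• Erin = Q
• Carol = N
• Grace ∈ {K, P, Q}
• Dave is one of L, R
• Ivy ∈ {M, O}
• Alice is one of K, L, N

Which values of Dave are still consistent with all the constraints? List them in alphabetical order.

Carol must be N (only option left). Remove N from Alice.
Erin must be Q (only option left). Remove Q from Grace.
No further eliminations apply; Dave can still be any of L, R.

L, R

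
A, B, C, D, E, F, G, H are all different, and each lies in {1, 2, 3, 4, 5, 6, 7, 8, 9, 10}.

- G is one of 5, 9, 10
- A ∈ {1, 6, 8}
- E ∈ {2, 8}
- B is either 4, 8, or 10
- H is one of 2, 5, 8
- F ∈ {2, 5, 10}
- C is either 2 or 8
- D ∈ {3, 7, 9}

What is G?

9

C and E between them cover only {2, 8} — a naked pair. Remove those values from A, B, F, H.
That leaves H = 5. So F, G can't be 5.
That leaves F = 10. Strike 10 from B, G.
So G = 9.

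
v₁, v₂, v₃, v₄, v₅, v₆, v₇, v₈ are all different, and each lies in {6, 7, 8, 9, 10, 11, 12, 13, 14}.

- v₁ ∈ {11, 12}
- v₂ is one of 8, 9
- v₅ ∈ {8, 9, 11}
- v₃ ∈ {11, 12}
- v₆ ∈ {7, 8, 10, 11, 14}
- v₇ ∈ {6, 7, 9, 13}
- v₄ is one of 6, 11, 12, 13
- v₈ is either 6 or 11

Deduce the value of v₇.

7

v₁ and v₃ share exactly the 2 values {11, 12}; by pigeonhole those values go to them, so strike 11, 12 from v₄, v₅, v₆, v₈.
That leaves v₈ = 6. Eliminate 6 elsewhere: v₄, v₇.
That leaves v₄ = 13. Eliminate 13 elsewhere: v₇.
v₂ and v₅ share exactly the 2 values {8, 9}; by pigeonhole those values go to them, so strike 8, 9 from v₆, v₇.
So v₇ = 7.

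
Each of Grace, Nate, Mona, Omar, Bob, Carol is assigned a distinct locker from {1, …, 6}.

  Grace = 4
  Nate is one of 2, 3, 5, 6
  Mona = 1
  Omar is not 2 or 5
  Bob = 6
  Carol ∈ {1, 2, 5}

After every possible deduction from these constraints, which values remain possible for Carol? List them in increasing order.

Grace's domain is down to {4}, so Grace = 4. So Omar can't be 4.
Mona has just one choice, so Mona = 1. Eliminate 1 elsewhere: Omar, Carol.
That leaves Bob = 6. Remove 6 from Nate, Omar.
Omar's domain is down to {3}, so Omar = 3. Strike 3 from Nate.
No further eliminations apply; Carol can still be any of 2, 5.

2, 5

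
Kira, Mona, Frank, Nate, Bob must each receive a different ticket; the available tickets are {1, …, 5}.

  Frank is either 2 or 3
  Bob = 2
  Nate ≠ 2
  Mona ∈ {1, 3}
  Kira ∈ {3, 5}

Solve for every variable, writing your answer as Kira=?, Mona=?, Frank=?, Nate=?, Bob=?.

Kira=5, Mona=1, Frank=3, Nate=4, Bob=2

Bob must be 2 (only option left). So Frank can't be 2.
Frank must be 3 (only option left). Eliminate 3 elsewhere: Kira, Mona, Nate.
Kira has just one choice, so Kira = 5. Strike 5 from Nate.
Mona's domain is down to {1}, so Mona = 1. So Nate can't be 1.
Nate has just one choice, so Nate = 4.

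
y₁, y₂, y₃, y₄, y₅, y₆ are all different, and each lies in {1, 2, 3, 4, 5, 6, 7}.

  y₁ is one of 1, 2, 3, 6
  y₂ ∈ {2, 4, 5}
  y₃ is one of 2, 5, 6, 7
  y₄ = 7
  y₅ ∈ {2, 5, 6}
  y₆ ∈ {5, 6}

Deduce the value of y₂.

y₄ has just one choice, so y₄ = 7. Strike 7 from y₃.
y₃, y₅, y₆ share exactly the 3 values {2, 5, 6}; by pigeonhole those values go to them, so strike 2, 5, 6 from y₁, y₂.
So y₂ = 4.

4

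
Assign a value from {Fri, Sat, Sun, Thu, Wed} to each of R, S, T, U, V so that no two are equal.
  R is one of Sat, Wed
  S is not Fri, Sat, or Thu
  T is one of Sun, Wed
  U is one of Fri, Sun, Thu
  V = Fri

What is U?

Thu

V must be Fri (only option left). Strike Fri from U.
The 4 still-open variables draw from only 4 values {Sat, Sun, Thu, Wed}, so each is used; only R can be Sat, hence R = Sat.
The 3 still-open variables draw from only 3 values {Sun, Thu, Wed}, so each is used; only U can be Thu, hence U = Thu.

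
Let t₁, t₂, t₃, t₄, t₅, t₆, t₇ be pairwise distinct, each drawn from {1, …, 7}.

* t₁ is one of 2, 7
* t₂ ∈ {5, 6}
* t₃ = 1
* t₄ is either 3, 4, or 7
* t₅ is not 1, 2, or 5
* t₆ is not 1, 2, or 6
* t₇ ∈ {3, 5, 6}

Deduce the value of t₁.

t₃ must be 1 (only option left).
Among the 6 still-open variables, 2 fits only t₁ (and all 6 values in {2, 3, 4, 5, 6, 7} must be used), so t₁ = 2.

2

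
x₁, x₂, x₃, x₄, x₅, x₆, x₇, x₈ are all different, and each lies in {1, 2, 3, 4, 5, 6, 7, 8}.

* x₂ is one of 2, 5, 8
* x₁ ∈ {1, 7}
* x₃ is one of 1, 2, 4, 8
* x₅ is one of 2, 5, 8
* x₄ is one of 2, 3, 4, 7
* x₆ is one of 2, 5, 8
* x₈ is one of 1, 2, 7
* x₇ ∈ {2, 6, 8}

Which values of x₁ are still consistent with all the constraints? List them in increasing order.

1, 7

The 8 variables draw from only 8 values {1, 2, 3, 4, 5, 6, 7, 8}, so each is used; only x₄ can be 3, hence x₄ = 3.
The 7 still-open variables together cover exactly {1, 2, 4, 5, 6, 7, 8} — 7 values for 7 variables — and 4 appears only in x₃'s list, so x₃ = 4.
The 6 still-open variables draw from only 6 values {1, 2, 5, 6, 7, 8}, so each is used; only x₇ can be 6, hence x₇ = 6.
The 3 variables x₂, x₅, x₆ are confined to {2, 5, 8}, which locks those values in; drop them from x₈.
No further eliminations apply; x₁ can still be any of 1, 7.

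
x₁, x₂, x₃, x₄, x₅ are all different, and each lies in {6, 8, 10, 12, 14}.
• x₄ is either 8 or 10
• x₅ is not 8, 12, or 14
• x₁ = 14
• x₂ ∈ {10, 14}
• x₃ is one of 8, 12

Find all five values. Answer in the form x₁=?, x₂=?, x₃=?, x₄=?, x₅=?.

x₁ has just one choice, so x₁ = 14. Strike 14 from x₂.
x₂ has just one choice, so x₂ = 10. Eliminate 10 elsewhere: x₄, x₅.
That leaves x₄ = 8. So x₃ can't be 8.
x₅ must be 6 (only option left).
That leaves x₃ = 12.

x₁=14, x₂=10, x₃=12, x₄=8, x₅=6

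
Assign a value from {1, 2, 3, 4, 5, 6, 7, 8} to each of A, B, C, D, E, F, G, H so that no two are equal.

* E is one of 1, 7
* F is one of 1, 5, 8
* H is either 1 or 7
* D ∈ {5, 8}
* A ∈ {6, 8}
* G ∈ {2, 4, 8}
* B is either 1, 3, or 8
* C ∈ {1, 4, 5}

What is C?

4

Among the 8 variables, 2 fits only G (and all 8 values in {1, 2, 3, 4, 5, 6, 7, 8} must be used), so G = 2.
The 7 still-open variables draw from only 7 values {1, 3, 4, 5, 6, 7, 8}, so each is used; only B can be 3, hence B = 3.
Among the 6 still-open variables, 4 fits only C (and all 6 values in {1, 4, 5, 6, 7, 8} must be used), so C = 4.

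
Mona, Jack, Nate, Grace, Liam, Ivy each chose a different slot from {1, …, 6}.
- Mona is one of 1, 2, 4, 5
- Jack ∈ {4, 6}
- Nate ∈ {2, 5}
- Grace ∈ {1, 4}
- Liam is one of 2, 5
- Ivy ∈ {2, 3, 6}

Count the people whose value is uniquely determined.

2

The 6 variables together cover exactly {1, 2, 3, 4, 5, 6} — 6 values for 6 variables — and 3 appears only in Ivy's list, so Ivy = 3.
Among the 5 still-open variables, 6 fits only Jack (and all 5 values in {1, 2, 4, 5, 6} must be used), so Jack = 6.
Nate and Liam between them cover only {2, 5} — a naked pair. Remove those values from Mona.
Determined: Jack=6, Ivy=3. The other people each still have more than one consistent value. That makes 2.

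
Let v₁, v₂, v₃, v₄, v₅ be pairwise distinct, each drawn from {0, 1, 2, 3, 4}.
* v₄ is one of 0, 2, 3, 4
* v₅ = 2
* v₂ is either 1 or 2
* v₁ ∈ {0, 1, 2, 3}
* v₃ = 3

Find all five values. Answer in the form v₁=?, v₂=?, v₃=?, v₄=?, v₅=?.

v₃ must be 3 (only option left). Remove 3 from v₁, v₄.
v₅'s domain is down to {2}, so v₅ = 2. Strike 2 from v₁, v₂, v₄.
v₂'s domain is down to {1}, so v₂ = 1. Eliminate 1 elsewhere: v₁.
v₁ must be 0 (only option left). Eliminate 0 elsewhere: v₄.
v₄ must be 4 (only option left).

v₁=0, v₂=1, v₃=3, v₄=4, v₅=2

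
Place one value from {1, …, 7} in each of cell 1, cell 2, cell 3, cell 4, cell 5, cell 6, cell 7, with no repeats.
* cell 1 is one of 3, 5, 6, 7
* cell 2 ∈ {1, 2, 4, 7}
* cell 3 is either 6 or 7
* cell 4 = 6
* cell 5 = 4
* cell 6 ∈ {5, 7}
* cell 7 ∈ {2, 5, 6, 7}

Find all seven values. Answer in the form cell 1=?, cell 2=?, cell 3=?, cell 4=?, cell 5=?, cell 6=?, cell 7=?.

cell 4 has just one choice, so cell 4 = 6. Remove 6 from cell 1, cell 3, cell 7.
cell 5's domain is down to {4}, so cell 5 = 4. Remove 4 from cell 2.
cell 3 must be 7 (only option left). Remove 7 from cell 1, cell 2, cell 6, cell 7.
cell 6's domain is down to {5}, so cell 6 = 5. Eliminate 5 elsewhere: cell 1, cell 7.
cell 7's domain is down to {2}, so cell 7 = 2. Eliminate 2 elsewhere: cell 2.
That leaves cell 1 = 3.
That leaves cell 2 = 1.

cell 1=3, cell 2=1, cell 3=7, cell 4=6, cell 5=4, cell 6=5, cell 7=2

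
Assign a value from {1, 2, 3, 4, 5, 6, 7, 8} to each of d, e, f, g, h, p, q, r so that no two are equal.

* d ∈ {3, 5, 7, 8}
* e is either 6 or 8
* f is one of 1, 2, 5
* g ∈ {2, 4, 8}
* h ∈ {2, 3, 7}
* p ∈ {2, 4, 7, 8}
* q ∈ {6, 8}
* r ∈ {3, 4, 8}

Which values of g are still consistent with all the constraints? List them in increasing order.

2, 4

The 8 variables together cover exactly {1, 2, 3, 4, 5, 6, 7, 8} — 8 values for 8 variables — and 1 appears only in f's list, so f = 1.
Among the 7 still-open variables, 5 fits only d (and all 7 values in {2, 3, 4, 5, 6, 7, 8} must be used), so d = 5.
e and q share exactly the 2 values {6, 8}; by pigeonhole those values go to them, so strike 6, 8 from g, p, r.
No further eliminations apply; g can still be any of 2, 4.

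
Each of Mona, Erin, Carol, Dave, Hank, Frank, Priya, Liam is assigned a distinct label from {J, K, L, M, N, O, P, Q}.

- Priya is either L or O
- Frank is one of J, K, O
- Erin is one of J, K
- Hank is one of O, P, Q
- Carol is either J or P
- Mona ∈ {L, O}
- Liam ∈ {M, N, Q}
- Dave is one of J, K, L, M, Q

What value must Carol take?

P

The 8 variables draw from only 8 values {J, K, L, M, N, O, P, Q}, so each is used; only Liam can be N, hence Liam = N.
Among the 7 still-open variables, M fits only Dave (and all 7 values in {J, K, L, M, O, P, Q} must be used), so Dave = M.
The 6 still-open variables draw from only 6 values {J, K, L, O, P, Q}, so each is used; only Hank can be Q, hence Hank = Q.
The 5 still-open variables together cover exactly {J, K, L, O, P} — 5 values for 5 variables — and P appears only in Carol's list, so Carol = P.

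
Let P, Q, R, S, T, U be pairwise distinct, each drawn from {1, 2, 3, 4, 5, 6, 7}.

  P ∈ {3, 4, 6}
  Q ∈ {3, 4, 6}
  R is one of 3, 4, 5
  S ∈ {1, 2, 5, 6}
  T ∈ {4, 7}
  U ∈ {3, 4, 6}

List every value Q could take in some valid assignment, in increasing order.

P, Q, U between them cover only {3, 4, 6} — a naked triple. Remove those values from R, S, T.
That leaves R = 5. Eliminate 5 elsewhere: S.
T's domain is down to {7}, so T = 7.
No further eliminations apply; Q can still be any of 3, 4, 6.

3, 4, 6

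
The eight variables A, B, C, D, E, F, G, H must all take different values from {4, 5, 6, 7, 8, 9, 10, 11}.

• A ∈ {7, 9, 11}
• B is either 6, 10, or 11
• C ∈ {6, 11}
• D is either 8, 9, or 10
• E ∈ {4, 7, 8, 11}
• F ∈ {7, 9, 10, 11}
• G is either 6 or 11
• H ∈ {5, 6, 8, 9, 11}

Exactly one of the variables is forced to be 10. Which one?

B

Among the 8 variables, 4 fits only E (and all 8 values in {4, 5, 6, 7, 8, 9, 10, 11} must be used), so E = 4.
The 7 still-open variables draw from only 7 values {5, 6, 7, 8, 9, 10, 11}, so each is used; only H can be 5, hence H = 5.
The 6 still-open variables draw from only 6 values {6, 7, 8, 9, 10, 11}, so each is used; only D can be 8, hence D = 8.
The 2 variables C and G are confined to {6, 11}, which locks those values in; drop them from A, B, F.
So 10 goes to B.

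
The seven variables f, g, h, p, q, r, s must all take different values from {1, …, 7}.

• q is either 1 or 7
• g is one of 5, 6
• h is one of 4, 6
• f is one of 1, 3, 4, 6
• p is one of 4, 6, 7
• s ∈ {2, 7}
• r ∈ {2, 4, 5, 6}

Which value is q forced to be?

1

Among the 7 variables, 3 fits only f (and all 7 values in {1, 2, 3, 4, 5, 6, 7} must be used), so f = 3.
The 6 still-open variables draw from only 6 values {1, 2, 4, 5, 6, 7}, so each is used; only q can be 1, hence q = 1.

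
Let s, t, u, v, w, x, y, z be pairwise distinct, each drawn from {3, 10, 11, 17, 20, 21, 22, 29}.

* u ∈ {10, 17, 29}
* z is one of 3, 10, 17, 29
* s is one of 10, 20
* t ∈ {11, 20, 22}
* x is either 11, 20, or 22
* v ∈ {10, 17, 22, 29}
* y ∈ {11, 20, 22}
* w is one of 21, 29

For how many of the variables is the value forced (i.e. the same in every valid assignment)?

The 8 variables draw from only 8 values {3, 10, 11, 17, 20, 21, 22, 29}, so each is used; only z can be 3, hence z = 3.
The 7 still-open variables draw from only 7 values {10, 11, 17, 20, 21, 22, 29}, so each is used; only w can be 21, hence w = 21.
t, x, y between them cover only {11, 20, 22} — a naked triple. Remove those values from s, v.
s has just one choice, so s = 10. Strike 10 from u, v.
Determined: s=10, w=21, z=3. The other variables each still have more than one consistent value. That makes 3.

3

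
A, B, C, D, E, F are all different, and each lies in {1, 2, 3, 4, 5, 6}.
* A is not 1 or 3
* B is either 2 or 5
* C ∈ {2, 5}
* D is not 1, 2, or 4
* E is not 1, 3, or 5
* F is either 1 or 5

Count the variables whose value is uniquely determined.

Among the 6 variables, 1 fits only F (and all 6 values in {1, 2, 3, 4, 5, 6} must be used), so F = 1.
Among the 5 still-open variables, 3 fits only D (and all 5 values in {2, 3, 4, 5, 6} must be used), so D = 3.
The 2 variables B and C are confined to {2, 5}, which locks those values in; drop them from A, E.
Determined: D=3, F=1. The other variables each still have more than one consistent value. That makes 2.

2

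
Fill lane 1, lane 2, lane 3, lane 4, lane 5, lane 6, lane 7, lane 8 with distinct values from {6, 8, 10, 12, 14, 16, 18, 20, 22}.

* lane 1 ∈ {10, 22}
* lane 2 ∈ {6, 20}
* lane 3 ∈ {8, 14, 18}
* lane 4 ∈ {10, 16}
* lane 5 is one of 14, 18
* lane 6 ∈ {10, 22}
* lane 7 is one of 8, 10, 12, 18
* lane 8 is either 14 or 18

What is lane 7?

12

lane 1 and lane 6 share exactly the 2 values {10, 22}; by pigeonhole those values go to them, so strike 10, 22 from lane 4, lane 7.
lane 4 has just one choice, so lane 4 = 16.
lane 5 and lane 8 between them cover only {14, 18} — a naked pair. Remove those values from lane 3, lane 7.
That leaves lane 3 = 8. So lane 7 can't be 8.
So lane 7 = 12.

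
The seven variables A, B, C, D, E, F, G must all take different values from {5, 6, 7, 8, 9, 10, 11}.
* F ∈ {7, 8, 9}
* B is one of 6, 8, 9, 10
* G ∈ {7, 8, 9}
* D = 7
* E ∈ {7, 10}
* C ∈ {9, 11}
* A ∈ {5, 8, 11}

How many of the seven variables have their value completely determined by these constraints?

D must be 7 (only option left). Eliminate 7 elsewhere: E, F, G.
E has just one choice, so E = 10. So B can't be 10.
The 5 still-open variables together cover exactly {5, 6, 8, 9, 11} — 5 values for 5 variables — and 5 appears only in A's list, so A = 5.
Among the 4 still-open variables, 6 fits only B (and all 4 values in {6, 8, 9, 11} must be used), so B = 6.
The 3 still-open variables together cover exactly {8, 9, 11} — 3 values for 3 variables — and 11 appears only in C's list, so C = 11.
Determined: A=5, B=6, C=11, D=7, E=10. The other variables each still have more than one consistent value. That makes 5.

5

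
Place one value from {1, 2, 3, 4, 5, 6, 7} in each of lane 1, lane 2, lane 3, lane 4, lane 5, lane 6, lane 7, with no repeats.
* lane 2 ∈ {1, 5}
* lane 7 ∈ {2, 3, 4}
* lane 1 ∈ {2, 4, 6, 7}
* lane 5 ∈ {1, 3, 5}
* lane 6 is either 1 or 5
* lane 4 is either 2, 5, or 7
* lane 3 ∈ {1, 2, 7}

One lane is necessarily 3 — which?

The 7 variables together cover exactly {1, 2, 3, 4, 5, 6, 7} — 7 values for 7 variables — and 6 appears only in lane 1's list, so lane 1 = 6.
The 6 still-open variables draw from only 6 values {1, 2, 3, 4, 5, 7}, so each is used; only lane 7 can be 4, hence lane 7 = 4.
The 5 still-open variables together cover exactly {1, 2, 3, 5, 7} — 5 values for 5 variables — and 3 appears only in lane 5's list, so lane 5 = 3.

lane 5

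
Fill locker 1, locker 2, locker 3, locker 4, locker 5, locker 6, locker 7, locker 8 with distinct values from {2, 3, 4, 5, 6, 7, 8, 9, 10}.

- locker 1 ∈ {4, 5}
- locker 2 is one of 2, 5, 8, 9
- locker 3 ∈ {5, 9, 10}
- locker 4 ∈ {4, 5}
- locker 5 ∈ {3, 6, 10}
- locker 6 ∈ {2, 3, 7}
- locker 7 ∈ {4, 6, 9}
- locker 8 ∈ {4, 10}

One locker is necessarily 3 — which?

locker 5

locker 1 and locker 4 between them cover only {4, 5} — a naked pair. Remove those values from locker 2, locker 3, locker 7, locker 8.
That leaves locker 8 = 10. Remove 10 from locker 3, locker 5.
That leaves locker 3 = 9. So locker 2, locker 7 can't be 9.
locker 7 has just one choice, so locker 7 = 6. Remove 6 from locker 5.
So 3 goes to locker 5.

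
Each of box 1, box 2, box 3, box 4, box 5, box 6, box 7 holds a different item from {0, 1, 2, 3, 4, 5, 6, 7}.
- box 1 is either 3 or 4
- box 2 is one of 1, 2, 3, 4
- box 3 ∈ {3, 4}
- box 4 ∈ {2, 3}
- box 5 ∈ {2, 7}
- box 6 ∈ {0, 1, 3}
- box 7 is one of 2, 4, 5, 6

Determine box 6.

0

box 1 and box 3 between them cover only {3, 4} — a naked pair. Remove those values from box 2, box 4, box 6, box 7.
box 4 has just one choice, so box 4 = 2. Remove 2 from box 2, box 5, box 7.
box 5 has just one choice, so box 5 = 7.
box 2 must be 1 (only option left). Remove 1 from box 6.
So box 6 = 0.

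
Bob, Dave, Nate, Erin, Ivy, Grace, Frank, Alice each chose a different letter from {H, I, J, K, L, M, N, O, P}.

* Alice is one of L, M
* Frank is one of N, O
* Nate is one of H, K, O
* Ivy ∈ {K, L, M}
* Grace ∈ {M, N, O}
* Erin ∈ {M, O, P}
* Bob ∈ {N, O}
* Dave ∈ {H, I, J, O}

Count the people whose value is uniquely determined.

5

Bob and Frank between them cover only {N, O} — a naked pair. Remove those values from Dave, Nate, Erin, Grace.
That leaves Grace = M. Remove M from Erin, Ivy, Alice.
Alice has just one choice, so Alice = L. So Ivy can't be L.
Erin's domain is down to {P}, so Erin = P.
Ivy's domain is down to {K}, so Ivy = K. Remove K from Nate.
Nate must be H (only option left). Strike H from Dave.
Determined: Nate=H, Erin=P, Ivy=K, Grace=M, Alice=L. The other people each still have more than one consistent value. That makes 5.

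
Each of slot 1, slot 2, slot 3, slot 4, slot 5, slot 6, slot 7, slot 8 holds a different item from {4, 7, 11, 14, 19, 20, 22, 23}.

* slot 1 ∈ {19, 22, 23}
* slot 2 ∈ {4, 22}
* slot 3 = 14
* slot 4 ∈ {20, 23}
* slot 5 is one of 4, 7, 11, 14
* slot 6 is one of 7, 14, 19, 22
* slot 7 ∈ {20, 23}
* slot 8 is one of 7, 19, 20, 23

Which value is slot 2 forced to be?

4

slot 3 must be 14 (only option left). Eliminate 14 elsewhere: slot 5, slot 6.
The 7 still-open variables together cover exactly {4, 7, 11, 19, 20, 22, 23} — 7 values for 7 variables — and 11 appears only in slot 5's list, so slot 5 = 11.
The 6 still-open variables draw from only 6 values {4, 7, 19, 20, 22, 23}, so each is used; only slot 2 can be 4, hence slot 2 = 4.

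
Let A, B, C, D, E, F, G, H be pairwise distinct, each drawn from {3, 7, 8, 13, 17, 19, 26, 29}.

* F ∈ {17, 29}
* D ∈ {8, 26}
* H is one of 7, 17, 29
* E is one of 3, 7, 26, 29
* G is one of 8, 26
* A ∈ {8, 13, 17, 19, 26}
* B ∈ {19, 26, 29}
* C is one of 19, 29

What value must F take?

17

The 8 variables together cover exactly {3, 7, 8, 13, 17, 19, 26, 29} — 8 values for 8 variables — and 3 appears only in E's list, so E = 3.
Among the 7 still-open variables, 7 fits only H (and all 7 values in {7, 8, 13, 17, 19, 26, 29} must be used), so H = 7.
Among the 6 still-open variables, 13 fits only A (and all 6 values in {8, 13, 17, 19, 26, 29} must be used), so A = 13.
The 5 still-open variables draw from only 5 values {8, 17, 19, 26, 29}, so each is used; only F can be 17, hence F = 17.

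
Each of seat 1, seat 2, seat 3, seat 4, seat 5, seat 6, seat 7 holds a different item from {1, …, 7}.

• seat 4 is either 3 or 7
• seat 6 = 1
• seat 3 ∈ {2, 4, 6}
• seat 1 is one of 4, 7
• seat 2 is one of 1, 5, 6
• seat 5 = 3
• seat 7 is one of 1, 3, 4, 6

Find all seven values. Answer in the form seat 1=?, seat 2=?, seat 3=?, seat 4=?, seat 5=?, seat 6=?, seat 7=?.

seat 5 has just one choice, so seat 5 = 3. So seat 4, seat 7 can't be 3.
seat 6 must be 1 (only option left). Eliminate 1 elsewhere: seat 2, seat 7.
seat 4 has just one choice, so seat 4 = 7. Remove 7 from seat 1.
seat 1 must be 4 (only option left). Eliminate 4 elsewhere: seat 3, seat 7.
seat 7's domain is down to {6}, so seat 7 = 6. Strike 6 from seat 2, seat 3.
seat 2 must be 5 (only option left).
That leaves seat 3 = 2.

seat 1=4, seat 2=5, seat 3=2, seat 4=7, seat 5=3, seat 6=1, seat 7=6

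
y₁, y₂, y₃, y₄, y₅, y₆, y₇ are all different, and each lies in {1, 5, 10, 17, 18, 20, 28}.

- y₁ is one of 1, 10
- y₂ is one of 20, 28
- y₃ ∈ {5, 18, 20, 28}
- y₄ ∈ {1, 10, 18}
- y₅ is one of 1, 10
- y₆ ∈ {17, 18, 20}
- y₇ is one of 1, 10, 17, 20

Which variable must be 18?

y₄

The 7 variables together cover exactly {1, 5, 10, 17, 18, 20, 28} — 7 values for 7 variables — and 5 appears only in y₃'s list, so y₃ = 5.
The 6 still-open variables together cover exactly {1, 10, 17, 18, 20, 28} — 6 values for 6 variables — and 28 appears only in y₂'s list, so y₂ = 28.
y₁ and y₅ between them cover only {1, 10} — a naked pair. Remove those values from y₄, y₇.
So 18 goes to y₄.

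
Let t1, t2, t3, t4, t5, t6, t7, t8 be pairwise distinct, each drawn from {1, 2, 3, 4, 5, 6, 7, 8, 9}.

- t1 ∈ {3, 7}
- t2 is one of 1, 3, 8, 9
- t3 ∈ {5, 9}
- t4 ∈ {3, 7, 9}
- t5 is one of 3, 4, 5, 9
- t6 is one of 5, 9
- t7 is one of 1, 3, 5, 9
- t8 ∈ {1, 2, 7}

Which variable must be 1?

The 8 variables draw from only 8 values {1, 2, 3, 4, 5, 7, 8, 9}, so each is used; only t8 can be 2, hence t8 = 2.
The 7 still-open variables together cover exactly {1, 3, 4, 5, 7, 8, 9} — 7 values for 7 variables — and 4 appears only in t5's list, so t5 = 4.
The 6 still-open variables draw from only 6 values {1, 3, 5, 7, 8, 9}, so each is used; only t2 can be 8, hence t2 = 8.
The 5 still-open variables together cover exactly {1, 3, 5, 7, 9} — 5 values for 5 variables — and 1 appears only in t7's list, so t7 = 1.

t7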